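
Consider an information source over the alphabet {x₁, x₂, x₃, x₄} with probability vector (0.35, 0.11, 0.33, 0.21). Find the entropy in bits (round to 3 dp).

1.881 bits

H = −Σ pᵢ log₂ pᵢ.
−0.35·log₂(0.35) = 0.5301
−0.11·log₂(0.11) = 0.3503
−0.33·log₂(0.33) = 0.5278
−0.21·log₂(0.21) = 0.4728
Sum ≈ 1.8810 → 1.881 bits.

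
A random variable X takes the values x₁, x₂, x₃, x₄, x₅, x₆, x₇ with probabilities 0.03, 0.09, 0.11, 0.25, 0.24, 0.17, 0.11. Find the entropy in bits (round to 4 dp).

H = −Σ pᵢ log₂ pᵢ.
−0.03·log₂(0.03) = 0.1518
−0.09·log₂(0.09) = 0.3127
−0.11·log₂(0.11) = 0.3503
−0.25·log₂(0.25) = 0.5000
−0.24·log₂(0.24) = 0.4941
−0.17·log₂(0.17) = 0.4346
−0.11·log₂(0.11) = 0.3503
Sum ≈ 2.5937 → 2.5937 bits.

2.5937 bits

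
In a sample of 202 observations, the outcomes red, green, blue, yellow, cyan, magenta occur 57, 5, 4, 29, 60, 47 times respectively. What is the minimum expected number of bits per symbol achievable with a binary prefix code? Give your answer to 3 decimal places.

Probabilities are the counts divided by 202.
Repeatedly combine the two least-probable nodes; the expected code length is the sum of the merged weights.
merge 2/101 + 5/202 → 9/202
merge 9/202 + 29/202 → 19/101
merge 19/101 + 47/202 → 85/202
merge 57/202 + 30/101 → 117/202
merge 85/202 + 117/202 → 1
L = 9/202 + 19/101 + 85/202 + 117/202 + 1 = 451/202 ≈ 2.233 bits/symbol.

2.233 bits/symbol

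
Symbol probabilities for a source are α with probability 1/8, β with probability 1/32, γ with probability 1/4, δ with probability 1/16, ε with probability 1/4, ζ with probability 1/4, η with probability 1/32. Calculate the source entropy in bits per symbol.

Each probability is a power of 1/2, so log₂(1/p) is an integer.
H = Σ p·log₂(1/p) = 1/8·3 + 1/32·5 + 1/4·2 + 1/16·4 + 1/4·2 + 1/4·2 + 1/32·5 = 2.4375 bits.

2.4375 bits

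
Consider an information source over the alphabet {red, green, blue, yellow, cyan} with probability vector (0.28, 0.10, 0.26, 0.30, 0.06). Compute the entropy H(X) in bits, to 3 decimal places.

H = −Σ pᵢ log₂ pᵢ.
−0.28·log₂(0.28) = 0.5142
−0.10·log₂(0.10) = 0.3322
−0.26·log₂(0.26) = 0.5053
−0.30·log₂(0.30) = 0.5211
−0.06·log₂(0.06) = 0.2435
Sum ≈ 2.1163 → 2.116 bits.

2.116 bits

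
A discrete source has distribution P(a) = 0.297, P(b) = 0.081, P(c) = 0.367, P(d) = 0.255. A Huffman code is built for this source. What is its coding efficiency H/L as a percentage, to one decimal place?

93.8%

Entropy H = −Σ p log₂ p ≈ 1.8473 bits.
Huffman merges: 81/1000+51/200→42/125; 297/1000+42/125→633/1000; 367/1000+633/1000→1. L = 1969/1000 ≈ 1.9690.
Efficiency = H/L = 1.8473/1.9690 = 93.8%.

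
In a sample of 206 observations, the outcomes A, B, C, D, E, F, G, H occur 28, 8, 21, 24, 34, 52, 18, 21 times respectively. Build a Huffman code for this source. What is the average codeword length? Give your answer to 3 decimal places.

Probabilities are the counts divided by 206.
Repeatedly combine the two least-probable nodes; the expected code length is the sum of the merged weights.
merge 4/103 + 9/103 → 13/103
merge 21/206 + 21/206 → 21/103
merge 12/103 + 13/103 → 25/103
merge 14/103 + 17/103 → 31/103
merge 21/103 + 25/103 → 46/103
merge 26/103 + 31/103 → 57/103
merge 46/103 + 57/103 → 1
L = 13/103 + 21/103 + 25/103 + 31/103 + 46/103 + 57/103 + 1 = 296/103 ≈ 2.874 bits/symbol.

2.874 bits/symbol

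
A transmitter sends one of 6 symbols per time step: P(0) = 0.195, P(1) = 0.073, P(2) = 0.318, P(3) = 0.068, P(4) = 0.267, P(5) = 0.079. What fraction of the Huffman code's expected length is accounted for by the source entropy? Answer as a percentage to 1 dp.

98.4%

Entropy H = −Σ p log₂ p ≈ 2.3228 bits.
Huffman merges: 17/250+73/1000→141/1000; 79/1000+141/1000→11/50; 39/200+11/50→83/200; 267/1000+159/500→117/200; 83/200+117/200→1. L = 2361/1000 ≈ 2.3610.
Efficiency = H/L = 2.3228/2.3610 = 98.4%.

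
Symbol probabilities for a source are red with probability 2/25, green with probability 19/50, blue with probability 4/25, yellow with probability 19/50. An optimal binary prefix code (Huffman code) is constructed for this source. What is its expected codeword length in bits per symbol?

1.86 bits/symbol

Repeatedly combine the two least-probable nodes; the expected code length is the sum of the merged weights.
merge 2/25 + 4/25 → 6/25
merge 6/25 + 19/50 → 31/50
merge 19/50 + 31/50 → 1
L = 6/25 + 31/50 + 1 = 93/50 = 1.86 bits/symbol.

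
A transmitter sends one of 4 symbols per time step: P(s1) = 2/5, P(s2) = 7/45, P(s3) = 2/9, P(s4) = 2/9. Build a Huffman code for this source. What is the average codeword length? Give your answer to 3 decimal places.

1.978 bits/symbol

Repeatedly combine the two least-probable nodes; the expected code length is the sum of the merged weights.
merge 7/45 + 2/9 → 17/45
merge 2/9 + 17/45 → 3/5
merge 2/5 + 3/5 → 1
L = 17/45 + 3/5 + 1 = 89/45 ≈ 1.978 bits/symbol.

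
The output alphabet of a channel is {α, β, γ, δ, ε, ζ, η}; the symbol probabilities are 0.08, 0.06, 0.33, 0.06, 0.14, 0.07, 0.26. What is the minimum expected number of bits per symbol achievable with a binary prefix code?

Repeatedly combine the two least-probable nodes; the expected code length is the sum of the merged weights.
merge 3/50 + 3/50 → 3/25
merge 7/100 + 2/25 → 3/20
merge 3/25 + 7/50 → 13/50
merge 3/20 + 13/50 → 41/100
merge 13/50 + 33/100 → 59/100
merge 41/100 + 59/100 → 1
L = 3/25 + 3/20 + 13/50 + 41/100 + 59/100 + 1 = 253/100 = 2.53 bits/symbol.

2.53 bits/symbol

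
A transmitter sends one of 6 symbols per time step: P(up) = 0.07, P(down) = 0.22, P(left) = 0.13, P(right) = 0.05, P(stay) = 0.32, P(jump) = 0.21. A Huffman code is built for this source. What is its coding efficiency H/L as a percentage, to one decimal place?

Entropy H = −Σ p log₂ p ≈ 2.3467 bits.
Huffman merges: 1/20+7/100→3/25; 3/25+13/100→1/4; 21/100+11/50→43/100; 1/4+8/25→57/100; 43/100+57/100→1. L = 237/100 ≈ 2.3700.
Efficiency = H/L = 2.3467/2.3700 = 99.0%.

99.0%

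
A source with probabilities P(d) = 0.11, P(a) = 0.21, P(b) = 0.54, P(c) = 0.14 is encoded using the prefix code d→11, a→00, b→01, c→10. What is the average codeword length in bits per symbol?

2 bits/symbol

L̄ = Σ pᵢ·ℓᵢ = 0.11·2 + 0.21·2 + 0.54·2 + 0.14·2 = 2 bits/symbol.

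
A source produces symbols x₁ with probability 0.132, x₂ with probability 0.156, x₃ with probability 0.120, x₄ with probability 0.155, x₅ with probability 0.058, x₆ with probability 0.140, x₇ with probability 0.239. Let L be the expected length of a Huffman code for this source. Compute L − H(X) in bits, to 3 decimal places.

Entropy H = −Σ p log₂ p ≈ 2.7166 bits.
Huffman merges: 29/500+3/25→89/500; 33/250+7/50→34/125; 31/200+39/250→311/1000; 89/500+239/1000→417/1000; 34/125+311/1000→583/1000; 417/1000+583/1000→1. L = 2761/1000 ≈ 2.7610.
L − H = 2.7610 − 2.7166 = 0.044 bits.

0.044 bits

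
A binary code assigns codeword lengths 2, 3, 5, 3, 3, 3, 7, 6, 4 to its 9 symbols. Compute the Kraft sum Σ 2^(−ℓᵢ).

With common denominator 2^7 = 128: Σ 2^(−ℓᵢ) = 32/128 + 16/128 + 4/128 + 16/128 + 16/128 + 16/128 + 1/128 + 2/128 + 8/128 = 111/128 = 0.8671875.

0.8671875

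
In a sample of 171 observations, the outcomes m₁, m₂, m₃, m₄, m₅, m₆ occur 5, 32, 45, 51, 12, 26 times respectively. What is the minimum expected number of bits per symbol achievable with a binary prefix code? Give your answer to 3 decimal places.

Probabilities are the counts divided by 171.
Repeatedly combine the two least-probable nodes; the expected code length is the sum of the merged weights.
merge 5/171 + 4/57 → 17/171
merge 17/171 + 26/171 → 43/171
merge 32/171 + 43/171 → 25/57
merge 5/19 + 17/57 → 32/57
merge 25/57 + 32/57 → 1
L = 17/171 + 43/171 + 25/57 + 32/57 + 1 = 134/57 ≈ 2.351 bits/symbol.

2.351 bits/symbol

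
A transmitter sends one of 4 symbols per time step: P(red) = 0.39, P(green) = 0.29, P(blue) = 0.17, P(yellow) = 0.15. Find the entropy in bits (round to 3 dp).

1.893 bits

H = −Σ pᵢ log₂ pᵢ.
−0.39·log₂(0.39) = 0.5298
−0.29·log₂(0.29) = 0.5179
−0.17·log₂(0.17) = 0.4346
−0.15·log₂(0.15) = 0.4105
Sum ≈ 1.8928 → 1.893 bits.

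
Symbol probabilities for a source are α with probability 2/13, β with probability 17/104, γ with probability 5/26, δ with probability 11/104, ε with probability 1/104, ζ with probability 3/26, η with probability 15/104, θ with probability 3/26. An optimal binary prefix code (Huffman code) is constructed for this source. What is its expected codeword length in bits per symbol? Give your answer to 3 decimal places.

Repeatedly combine the two least-probable nodes; the expected code length is the sum of the merged weights.
merge 1/104 + 11/104 → 3/26
merge 3/26 + 3/26 → 3/13
merge 3/26 + 15/104 → 27/104
merge 2/13 + 17/104 → 33/104
merge 5/26 + 3/13 → 11/26
merge 27/104 + 33/104 → 15/26
merge 11/26 + 15/26 → 1
L = 3/26 + 3/13 + 27/104 + 33/104 + 11/26 + 15/26 + 1 = 38/13 ≈ 2.923 bits/symbol.

2.923 bits/symbol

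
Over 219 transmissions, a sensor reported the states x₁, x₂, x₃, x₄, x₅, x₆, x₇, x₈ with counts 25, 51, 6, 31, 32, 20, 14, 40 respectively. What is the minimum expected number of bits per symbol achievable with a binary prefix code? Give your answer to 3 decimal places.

2.858 bits/symbol

Probabilities are the counts divided by 219.
Repeatedly combine the two least-probable nodes; the expected code length is the sum of the merged weights.
merge 2/73 + 14/219 → 20/219
merge 20/219 + 20/219 → 40/219
merge 25/219 + 31/219 → 56/219
merge 32/219 + 40/219 → 24/73
merge 40/219 + 17/73 → 91/219
merge 56/219 + 24/73 → 128/219
merge 91/219 + 128/219 → 1
L = 20/219 + 40/219 + 56/219 + 24/73 + 91/219 + 128/219 + 1 = 626/219 ≈ 2.858 bits/symbol.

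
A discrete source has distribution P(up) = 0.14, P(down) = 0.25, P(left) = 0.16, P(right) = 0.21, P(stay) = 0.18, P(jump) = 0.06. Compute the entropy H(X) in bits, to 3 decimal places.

2.482 bits

H = −Σ pᵢ log₂ pᵢ.
−0.14·log₂(0.14) = 0.3971
−0.25·log₂(0.25) = 0.5000
−0.16·log₂(0.16) = 0.4230
−0.21·log₂(0.21) = 0.4728
−0.18·log₂(0.18) = 0.4453
−0.06·log₂(0.06) = 0.2435
Sum ≈ 2.4818 → 2.482 bits.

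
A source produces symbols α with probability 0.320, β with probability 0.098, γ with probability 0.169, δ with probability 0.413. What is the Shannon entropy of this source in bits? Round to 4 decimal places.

H = −Σ pᵢ log₂ pᵢ.
−0.320·log₂(0.320) = 0.5260
−0.098·log₂(0.098) = 0.3284
−0.169·log₂(0.169) = 0.4335
−0.413·log₂(0.413) = 0.5269
Sum ≈ 1.8148 → 1.8148 bits.

1.8148 bits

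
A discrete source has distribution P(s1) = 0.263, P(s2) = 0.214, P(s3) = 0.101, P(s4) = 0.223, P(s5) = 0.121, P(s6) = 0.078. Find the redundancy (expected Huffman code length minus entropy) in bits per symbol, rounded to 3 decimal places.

Entropy H = −Σ p log₂ p ≈ 2.4554 bits.
Huffman merges: 39/500+101/1000→179/1000; 121/1000+179/1000→3/10; 107/500+223/1000→437/1000; 263/1000+3/10→563/1000; 437/1000+563/1000→1. L = 2479/1000 ≈ 2.4790.
L − H = 2.4790 − 2.4554 = 0.024 bits.

0.024 bits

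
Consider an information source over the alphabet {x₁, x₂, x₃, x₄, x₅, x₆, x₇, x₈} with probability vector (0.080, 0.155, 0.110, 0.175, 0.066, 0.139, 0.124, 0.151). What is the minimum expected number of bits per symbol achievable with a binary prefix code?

Repeatedly combine the two least-probable nodes; the expected code length is the sum of the merged weights.
merge 33/500 + 2/25 → 73/500
merge 11/100 + 31/250 → 117/500
merge 139/1000 + 73/500 → 57/200
merge 151/1000 + 31/200 → 153/500
merge 7/40 + 117/500 → 409/1000
merge 57/200 + 153/500 → 591/1000
merge 409/1000 + 591/1000 → 1
L = 73/500 + 117/500 + 57/200 + 153/500 + 409/1000 + 591/1000 + 1 = 2971/1000 = 2.971 bits/symbol.

2.971 bits/symbol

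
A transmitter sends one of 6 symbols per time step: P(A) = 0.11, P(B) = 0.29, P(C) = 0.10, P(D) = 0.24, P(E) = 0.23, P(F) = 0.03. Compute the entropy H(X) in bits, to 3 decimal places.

2.334 bits

H = −Σ pᵢ log₂ pᵢ.
−0.11·log₂(0.11) = 0.3503
−0.29·log₂(0.29) = 0.5179
−0.10·log₂(0.10) = 0.3322
−0.24·log₂(0.24) = 0.4941
−0.23·log₂(0.23) = 0.4877
−0.03·log₂(0.03) = 0.1518
Sum ≈ 2.3340 → 2.334 bits.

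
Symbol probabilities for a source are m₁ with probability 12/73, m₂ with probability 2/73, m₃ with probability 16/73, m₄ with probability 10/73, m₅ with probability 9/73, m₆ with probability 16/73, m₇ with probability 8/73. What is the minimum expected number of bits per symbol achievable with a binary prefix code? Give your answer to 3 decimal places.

Repeatedly combine the two least-probable nodes; the expected code length is the sum of the merged weights.
merge 2/73 + 8/73 → 10/73
merge 9/73 + 10/73 → 19/73
merge 10/73 + 12/73 → 22/73
merge 16/73 + 16/73 → 32/73
merge 19/73 + 22/73 → 41/73
merge 32/73 + 41/73 → 1
L = 10/73 + 19/73 + 22/73 + 32/73 + 41/73 + 1 = 197/73 ≈ 2.699 bits/symbol.

2.699 bits/symbol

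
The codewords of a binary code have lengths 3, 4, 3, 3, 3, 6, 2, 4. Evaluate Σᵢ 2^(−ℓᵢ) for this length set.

0.890625

With common denominator 2^6 = 64: Σ 2^(−ℓᵢ) = 8/64 + 4/64 + 8/64 + 8/64 + 8/64 + 1/64 + 16/64 + 4/64 = 57/64 = 0.890625.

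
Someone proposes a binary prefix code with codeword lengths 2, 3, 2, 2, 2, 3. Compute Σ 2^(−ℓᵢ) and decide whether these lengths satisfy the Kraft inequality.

1.25; no

With common denominator 2^3 = 8: Σ 2^(−ℓᵢ) = 2/8 + 1/8 + 2/8 + 2/8 + 2/8 + 1/8 = 10/8 = 1.25.
Kraft's inequality requires Σ ≤ 1; here Σ = 1.25 > 1, so no such prefix code exists.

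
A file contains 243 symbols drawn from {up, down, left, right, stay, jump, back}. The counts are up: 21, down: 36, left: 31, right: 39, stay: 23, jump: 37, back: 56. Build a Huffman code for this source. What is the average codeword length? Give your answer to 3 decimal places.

Probabilities are the counts divided by 243.
Repeatedly combine the two least-probable nodes; the expected code length is the sum of the merged weights.
merge 7/81 + 23/243 → 44/243
merge 31/243 + 4/27 → 67/243
merge 37/243 + 13/81 → 76/243
merge 44/243 + 56/243 → 100/243
merge 67/243 + 76/243 → 143/243
merge 100/243 + 143/243 → 1
L = 44/243 + 67/243 + 76/243 + 100/243 + 143/243 + 1 = 673/243 ≈ 2.770 bits/symbol.

2.770 bits/symbol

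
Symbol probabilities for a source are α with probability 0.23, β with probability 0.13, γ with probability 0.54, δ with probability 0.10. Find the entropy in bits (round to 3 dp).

1.683 bits

H = −Σ pᵢ log₂ pᵢ.
−0.23·log₂(0.23) = 0.4877
−0.13·log₂(0.13) = 0.3826
−0.54·log₂(0.54) = 0.4800
−0.10·log₂(0.10) = 0.3322
Sum ≈ 1.6825 → 1.683 bits.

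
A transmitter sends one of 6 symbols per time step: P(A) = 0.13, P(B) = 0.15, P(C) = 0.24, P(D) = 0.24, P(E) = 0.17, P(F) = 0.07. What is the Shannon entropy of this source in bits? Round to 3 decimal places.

H = −Σ pᵢ log₂ pᵢ.
−0.13·log₂(0.13) = 0.3826
−0.15·log₂(0.15) = 0.4105
−0.24·log₂(0.24) = 0.4941
−0.24·log₂(0.24) = 0.4941
−0.17·log₂(0.17) = 0.4346
−0.07·log₂(0.07) = 0.2686
Sum ≈ 2.4846 → 2.485 bits.

2.485 bits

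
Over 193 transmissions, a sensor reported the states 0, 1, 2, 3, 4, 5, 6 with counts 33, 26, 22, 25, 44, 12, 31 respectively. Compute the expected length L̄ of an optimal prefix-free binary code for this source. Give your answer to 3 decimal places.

2.772 bits/symbol

Probabilities are the counts divided by 193.
Repeatedly combine the two least-probable nodes; the expected code length is the sum of the merged weights.
merge 12/193 + 22/193 → 34/193
merge 25/193 + 26/193 → 51/193
merge 31/193 + 33/193 → 64/193
merge 34/193 + 44/193 → 78/193
merge 51/193 + 64/193 → 115/193
merge 78/193 + 115/193 → 1
L = 34/193 + 51/193 + 64/193 + 78/193 + 115/193 + 1 = 535/193 ≈ 2.772 bits/symbol.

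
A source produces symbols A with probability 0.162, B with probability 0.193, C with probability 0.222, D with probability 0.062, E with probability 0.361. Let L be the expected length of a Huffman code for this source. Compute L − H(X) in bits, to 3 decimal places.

0.079 bits

Entropy H = −Σ p log₂ p ≈ 2.1449 bits.
Huffman merges: 31/500+81/500→28/125; 193/1000+111/500→83/200; 28/125+361/1000→117/200; 83/200+117/200→1. L = 278/125 ≈ 2.2240.
L − H = 2.2240 − 2.1449 = 0.079 bits.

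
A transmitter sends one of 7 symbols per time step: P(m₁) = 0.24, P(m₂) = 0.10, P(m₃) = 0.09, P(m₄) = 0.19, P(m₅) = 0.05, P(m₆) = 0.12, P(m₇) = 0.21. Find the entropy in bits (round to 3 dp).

2.650 bits

H = −Σ pᵢ log₂ pᵢ.
−0.24·log₂(0.24) = 0.4941
−0.10·log₂(0.10) = 0.3322
−0.09·log₂(0.09) = 0.3127
−0.19·log₂(0.19) = 0.4552
−0.05·log₂(0.05) = 0.2161
−0.12·log₂(0.12) = 0.3671
−0.21·log₂(0.21) = 0.4728
Sum ≈ 2.6502 → 2.650 bits.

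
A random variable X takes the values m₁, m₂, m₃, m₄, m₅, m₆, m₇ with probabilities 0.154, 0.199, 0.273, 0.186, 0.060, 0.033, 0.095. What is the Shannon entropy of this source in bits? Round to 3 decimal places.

H = −Σ pᵢ log₂ pᵢ.
−0.154·log₂(0.154) = 0.4156
−0.199·log₂(0.199) = 0.4635
−0.273·log₂(0.273) = 0.5113
−0.186·log₂(0.186) = 0.4514
−0.060·log₂(0.060) = 0.2435
−0.033·log₂(0.033) = 0.1624
−0.095·log₂(0.095) = 0.3226
Sum ≈ 2.5704 → 2.570 bits.

2.570 bits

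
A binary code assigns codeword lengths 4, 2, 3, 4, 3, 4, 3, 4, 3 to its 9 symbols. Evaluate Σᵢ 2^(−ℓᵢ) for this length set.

1

With common denominator 2^4 = 16: Σ 2^(−ℓᵢ) = 1/16 + 4/16 + 2/16 + 1/16 + 2/16 + 1/16 + 2/16 + 1/16 + 2/16 = 16/16 = 1.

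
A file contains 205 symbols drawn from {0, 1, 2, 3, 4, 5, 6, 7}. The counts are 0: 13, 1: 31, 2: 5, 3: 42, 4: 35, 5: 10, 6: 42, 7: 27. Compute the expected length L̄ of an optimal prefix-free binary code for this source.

2.8 bits/symbol

Probabilities are the counts divided by 205.
Repeatedly combine the two least-probable nodes; the expected code length is the sum of the merged weights.
merge 1/41 + 2/41 → 3/41
merge 13/205 + 3/41 → 28/205
merge 27/205 + 28/205 → 11/41
merge 31/205 + 7/41 → 66/205
merge 42/205 + 42/205 → 84/205
merge 11/41 + 66/205 → 121/205
merge 84/205 + 121/205 → 1
L = 3/41 + 28/205 + 11/41 + 66/205 + 84/205 + 121/205 + 1 = 14/5 = 2.8 bits/symbol.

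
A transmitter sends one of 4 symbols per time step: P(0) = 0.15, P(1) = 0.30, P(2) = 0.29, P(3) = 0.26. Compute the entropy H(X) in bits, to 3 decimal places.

H = −Σ pᵢ log₂ pᵢ.
−0.15·log₂(0.15) = 0.4105
−0.30·log₂(0.30) = 0.5211
−0.29·log₂(0.29) = 0.5179
−0.26·log₂(0.26) = 0.5053
Sum ≈ 1.9548 → 1.955 bits.

1.955 bits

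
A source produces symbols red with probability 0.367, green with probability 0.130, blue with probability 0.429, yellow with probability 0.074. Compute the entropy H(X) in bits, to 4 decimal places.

1.7151 bits

H = −Σ pᵢ log₂ pᵢ.
−0.367·log₂(0.367) = 0.5307
−0.130·log₂(0.130) = 0.3826
−0.429·log₂(0.429) = 0.5238
−0.074·log₂(0.074) = 0.2780
Sum ≈ 1.7151 → 1.7151 bits.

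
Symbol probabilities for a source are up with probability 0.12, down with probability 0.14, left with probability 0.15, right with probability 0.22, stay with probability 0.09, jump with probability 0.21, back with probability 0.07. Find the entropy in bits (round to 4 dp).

H = −Σ pᵢ log₂ pᵢ.
−0.12·log₂(0.12) = 0.3671
−0.14·log₂(0.14) = 0.3971
−0.15·log₂(0.15) = 0.4105
−0.22·log₂(0.22) = 0.4806
−0.09·log₂(0.09) = 0.3127
−0.21·log₂(0.21) = 0.4728
−0.07·log₂(0.07) = 0.2686
Sum ≈ 2.7093 → 2.7093 bits.

2.7093 bits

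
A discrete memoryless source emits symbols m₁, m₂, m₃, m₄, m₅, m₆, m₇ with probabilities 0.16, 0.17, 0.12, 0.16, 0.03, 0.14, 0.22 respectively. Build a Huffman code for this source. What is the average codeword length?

Repeatedly combine the two least-probable nodes; the expected code length is the sum of the merged weights.
merge 3/100 + 3/25 → 3/20
merge 7/50 + 3/20 → 29/100
merge 4/25 + 4/25 → 8/25
merge 17/100 + 11/50 → 39/100
merge 29/100 + 8/25 → 61/100
merge 39/100 + 61/100 → 1
L = 3/20 + 29/100 + 8/25 + 39/100 + 61/100 + 1 = 69/25 = 2.76 bits/symbol.

2.76 bits/symbol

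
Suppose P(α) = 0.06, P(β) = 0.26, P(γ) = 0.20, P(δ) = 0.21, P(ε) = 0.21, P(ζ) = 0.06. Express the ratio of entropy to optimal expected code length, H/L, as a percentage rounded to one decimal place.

98.5%

Entropy H = −Σ p log₂ p ≈ 2.4024 bits.
Huffman merges: 3/50+3/50→3/25; 3/25+1/5→8/25; 21/100+21/100→21/50; 13/50+8/25→29/50; 21/50+29/50→1. L = 61/25 ≈ 2.4400.
Efficiency = H/L = 2.4024/2.4400 = 98.5%.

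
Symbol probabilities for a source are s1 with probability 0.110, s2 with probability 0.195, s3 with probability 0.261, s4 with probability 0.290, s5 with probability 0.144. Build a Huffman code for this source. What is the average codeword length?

2.254 bits/symbol

Repeatedly combine the two least-probable nodes; the expected code length is the sum of the merged weights.
merge 11/100 + 18/125 → 127/500
merge 39/200 + 127/500 → 449/1000
merge 261/1000 + 29/100 → 551/1000
merge 449/1000 + 551/1000 → 1
L = 127/500 + 449/1000 + 551/1000 + 1 = 1127/500 = 2.254 bits/symbol.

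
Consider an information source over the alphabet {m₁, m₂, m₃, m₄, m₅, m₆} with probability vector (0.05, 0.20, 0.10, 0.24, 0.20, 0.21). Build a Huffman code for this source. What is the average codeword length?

Repeatedly combine the two least-probable nodes; the expected code length is the sum of the merged weights.
merge 1/20 + 1/10 → 3/20
merge 3/20 + 1/5 → 7/20
merge 1/5 + 21/100 → 41/100
merge 6/25 + 7/20 → 59/100
merge 41/100 + 59/100 → 1
L = 3/20 + 7/20 + 41/100 + 59/100 + 1 = 5/2 = 2.5 bits/symbol.

2.5 bits/symbol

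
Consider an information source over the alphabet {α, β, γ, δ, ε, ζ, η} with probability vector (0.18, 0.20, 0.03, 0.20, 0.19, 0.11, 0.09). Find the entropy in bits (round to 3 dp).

2.644 bits

H = −Σ pᵢ log₂ pᵢ.
−0.18·log₂(0.18) = 0.4453
−0.20·log₂(0.20) = 0.4644
−0.03·log₂(0.03) = 0.1518
−0.20·log₂(0.20) = 0.4644
−0.19·log₂(0.19) = 0.4552
−0.11·log₂(0.11) = 0.3503
−0.09·log₂(0.09) = 0.3127
Sum ≈ 2.6440 → 2.644 bits.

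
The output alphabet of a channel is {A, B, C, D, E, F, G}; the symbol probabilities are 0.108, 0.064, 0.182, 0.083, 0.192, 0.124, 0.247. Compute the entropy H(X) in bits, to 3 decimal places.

H = −Σ pᵢ log₂ pᵢ.
−0.108·log₂(0.108) = 0.3468
−0.064·log₂(0.064) = 0.2538
−0.182·log₂(0.182) = 0.4474
−0.083·log₂(0.083) = 0.2980
−0.192·log₂(0.192) = 0.4571
−0.124·log₂(0.124) = 0.3734
−0.247·log₂(0.247) = 0.4983
Sum ≈ 2.6748 → 2.675 bits.

2.675 bits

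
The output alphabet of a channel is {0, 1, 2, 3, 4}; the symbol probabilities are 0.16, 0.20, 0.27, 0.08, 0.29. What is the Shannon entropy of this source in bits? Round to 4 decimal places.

2.2068 bits

H = −Σ pᵢ log₂ pᵢ.
−0.16·log₂(0.16) = 0.4230
−0.20·log₂(0.20) = 0.4644
−0.27·log₂(0.27) = 0.5100
−0.08·log₂(0.08) = 0.2915
−0.29·log₂(0.29) = 0.5179
Sum ≈ 2.2068 → 2.2068 bits.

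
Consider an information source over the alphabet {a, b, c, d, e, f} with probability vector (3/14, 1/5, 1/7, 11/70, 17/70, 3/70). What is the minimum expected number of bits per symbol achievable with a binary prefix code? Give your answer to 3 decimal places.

2.529 bits/symbol

Repeatedly combine the two least-probable nodes; the expected code length is the sum of the merged weights.
merge 3/70 + 1/7 → 13/70
merge 11/70 + 13/70 → 12/35
merge 1/5 + 3/14 → 29/70
merge 17/70 + 12/35 → 41/70
merge 29/70 + 41/70 → 1
L = 13/70 + 12/35 + 29/70 + 41/70 + 1 = 177/70 ≈ 2.529 bits/symbol.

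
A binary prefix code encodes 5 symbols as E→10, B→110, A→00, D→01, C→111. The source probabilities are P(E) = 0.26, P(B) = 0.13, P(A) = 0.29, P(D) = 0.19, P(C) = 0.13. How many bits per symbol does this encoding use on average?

L̄ = Σ pᵢ·ℓᵢ = 0.26·2 + 0.13·3 + 0.29·2 + 0.19·2 + 0.13·3 = 2.26 bits/symbol.

2.26 bits/symbol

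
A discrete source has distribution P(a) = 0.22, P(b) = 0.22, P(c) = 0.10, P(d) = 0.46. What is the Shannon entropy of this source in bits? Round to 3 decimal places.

1.809 bits

H = −Σ pᵢ log₂ pᵢ.
−0.22·log₂(0.22) = 0.4806
−0.22·log₂(0.22) = 0.4806
−0.10·log₂(0.10) = 0.3322
−0.46·log₂(0.46) = 0.5153
Sum ≈ 1.8087 → 1.809 bits.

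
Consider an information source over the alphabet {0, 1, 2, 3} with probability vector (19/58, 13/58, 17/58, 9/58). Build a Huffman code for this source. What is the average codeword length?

2 bits/symbol

Repeatedly combine the two least-probable nodes; the expected code length is the sum of the merged weights.
merge 9/58 + 13/58 → 11/29
merge 17/58 + 19/58 → 18/29
merge 11/29 + 18/29 → 1
L = 11/29 + 18/29 + 1 = 2 bits/symbol.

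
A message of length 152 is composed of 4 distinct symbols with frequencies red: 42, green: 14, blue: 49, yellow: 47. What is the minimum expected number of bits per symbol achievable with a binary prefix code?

Probabilities are the counts divided by 152.
Repeatedly combine the two least-probable nodes; the expected code length is the sum of the merged weights.
merge 7/76 + 21/76 → 7/19
merge 47/152 + 49/152 → 12/19
merge 7/19 + 12/19 → 1
L = 7/19 + 12/19 + 1 = 2 bits/symbol.

2 bits/symbol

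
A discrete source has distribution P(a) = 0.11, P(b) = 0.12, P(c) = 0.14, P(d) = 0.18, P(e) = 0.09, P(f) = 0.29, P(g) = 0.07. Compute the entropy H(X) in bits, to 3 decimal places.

H = −Σ pᵢ log₂ pᵢ.
−0.11·log₂(0.11) = 0.3503
−0.12·log₂(0.12) = 0.3671
−0.14·log₂(0.14) = 0.3971
−0.18·log₂(0.18) = 0.4453
−0.09·log₂(0.09) = 0.3127
−0.29·log₂(0.29) = 0.5179
−0.07·log₂(0.07) = 0.2686
Sum ≈ 2.6589 → 2.659 bits.

2.659 bits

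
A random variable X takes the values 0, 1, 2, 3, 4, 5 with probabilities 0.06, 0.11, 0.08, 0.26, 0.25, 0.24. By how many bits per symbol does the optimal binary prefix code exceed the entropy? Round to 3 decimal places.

0.005 bits

Entropy H = −Σ p log₂ p ≈ 2.3848 bits.
Huffman merges: 3/50+2/25→7/50; 11/100+7/50→1/4; 6/25+1/4→49/100; 1/4+13/50→51/100; 49/100+51/100→1. L = 239/100 ≈ 2.3900.
L − H = 2.3900 − 2.3848 = 0.005 bits.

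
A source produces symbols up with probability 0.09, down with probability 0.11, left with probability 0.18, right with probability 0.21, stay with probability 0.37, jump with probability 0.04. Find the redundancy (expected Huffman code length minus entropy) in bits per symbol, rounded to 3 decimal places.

Entropy H = −Σ p log₂ p ≈ 2.2976 bits.
Huffman merges: 1/25+9/100→13/100; 11/100+13/100→6/25; 9/50+21/100→39/100; 6/25+37/100→61/100; 39/100+61/100→1. L = 237/100 ≈ 2.3700.
L − H = 2.3700 − 2.2976 = 0.072 bits.

0.072 bits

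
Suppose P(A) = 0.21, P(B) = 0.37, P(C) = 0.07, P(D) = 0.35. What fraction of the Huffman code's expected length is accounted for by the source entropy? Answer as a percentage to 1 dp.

Entropy H = −Σ p log₂ p ≈ 1.8022 bits.
Huffman merges: 7/100+21/100→7/25; 7/25+7/20→63/100; 37/100+63/100→1. L = 191/100 ≈ 1.9100.
Efficiency = H/L = 1.8022/1.9100 = 94.4%.

94.4%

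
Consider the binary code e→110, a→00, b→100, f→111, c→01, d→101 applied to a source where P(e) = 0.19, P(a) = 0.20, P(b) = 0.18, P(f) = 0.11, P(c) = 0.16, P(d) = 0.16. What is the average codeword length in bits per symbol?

2.64 bits/symbol

L̄ = Σ pᵢ·ℓᵢ = 0.19·3 + 0.20·2 + 0.18·3 + 0.11·3 + 0.16·2 + 0.16·3 = 2.64 bits/symbol.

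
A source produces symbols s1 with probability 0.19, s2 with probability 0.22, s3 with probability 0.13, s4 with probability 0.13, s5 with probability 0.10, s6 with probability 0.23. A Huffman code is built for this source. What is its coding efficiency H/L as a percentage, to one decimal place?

Entropy H = −Σ p log₂ p ≈ 2.5209 bits.
Huffman merges: 1/10+13/100→23/100; 13/100+19/100→8/25; 11/50+23/100→9/20; 23/100+8/25→11/20; 9/20+11/20→1. L = 51/20 ≈ 2.5500.
Efficiency = H/L = 2.5209/2.5500 = 98.9%.

98.9%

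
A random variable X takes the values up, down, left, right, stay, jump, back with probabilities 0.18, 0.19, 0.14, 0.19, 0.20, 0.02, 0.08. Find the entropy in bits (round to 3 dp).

2.622 bits

H = −Σ pᵢ log₂ pᵢ.
−0.18·log₂(0.18) = 0.4453
−0.19·log₂(0.19) = 0.4552
−0.14·log₂(0.14) = 0.3971
−0.19·log₂(0.19) = 0.4552
−0.20·log₂(0.20) = 0.4644
−0.02·log₂(0.02) = 0.1129
−0.08·log₂(0.08) = 0.2915
Sum ≈ 2.6216 → 2.622 bits.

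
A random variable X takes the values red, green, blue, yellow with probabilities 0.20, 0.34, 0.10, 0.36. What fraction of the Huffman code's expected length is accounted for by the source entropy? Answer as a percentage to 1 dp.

95.7%

Entropy H = −Σ p log₂ p ≈ 1.8564 bits.
Huffman merges: 1/10+1/5→3/10; 3/10+17/50→16/25; 9/25+16/25→1. L = 97/50 ≈ 1.9400.
Efficiency = H/L = 1.8564/1.9400 = 95.7%.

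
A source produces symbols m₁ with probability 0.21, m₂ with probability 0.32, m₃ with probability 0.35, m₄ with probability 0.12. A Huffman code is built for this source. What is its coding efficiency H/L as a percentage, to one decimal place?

95.8%

Entropy H = −Σ p log₂ p ≈ 1.8960 bits.
Huffman merges: 3/25+21/100→33/100; 8/25+33/100→13/20; 7/20+13/20→1. L = 99/50 ≈ 1.9800.
Efficiency = H/L = 1.8960/1.9800 = 95.8%.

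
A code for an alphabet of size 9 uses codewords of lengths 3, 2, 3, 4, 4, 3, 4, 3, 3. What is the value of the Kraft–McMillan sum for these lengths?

With common denominator 2^4 = 16: Σ 2^(−ℓᵢ) = 2/16 + 4/16 + 2/16 + 1/16 + 1/16 + 2/16 + 1/16 + 2/16 + 2/16 = 17/16 = 1.0625.

1.0625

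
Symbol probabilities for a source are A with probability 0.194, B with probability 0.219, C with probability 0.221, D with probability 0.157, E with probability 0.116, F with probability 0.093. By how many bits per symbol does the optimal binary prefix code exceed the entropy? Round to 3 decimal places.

0.041 bits

Entropy H = −Σ p log₂ p ≈ 2.5187 bits.
Huffman merges: 93/1000+29/250→209/1000; 157/1000+97/500→351/1000; 209/1000+219/1000→107/250; 221/1000+351/1000→143/250; 107/250+143/250→1. L = 64/25 ≈ 2.5600.
L − H = 2.5600 − 2.5187 = 0.041 bits.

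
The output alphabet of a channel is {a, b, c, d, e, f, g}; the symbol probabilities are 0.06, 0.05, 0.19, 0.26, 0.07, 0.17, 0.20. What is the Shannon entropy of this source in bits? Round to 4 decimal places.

2.5877 bits

H = −Σ pᵢ log₂ pᵢ.
−0.06·log₂(0.06) = 0.2435
−0.05·log₂(0.05) = 0.2161
−0.19·log₂(0.19) = 0.4552
−0.26·log₂(0.26) = 0.5053
−0.07·log₂(0.07) = 0.2686
−0.17·log₂(0.17) = 0.4346
−0.20·log₂(0.20) = 0.4644
Sum ≈ 2.5877 → 2.5877 bits.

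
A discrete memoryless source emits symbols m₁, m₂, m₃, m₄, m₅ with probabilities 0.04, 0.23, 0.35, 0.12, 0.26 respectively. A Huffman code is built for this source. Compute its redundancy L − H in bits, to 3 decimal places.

0.084 bits

Entropy H = −Σ p log₂ p ≈ 2.0759 bits.
Huffman merges: 1/25+3/25→4/25; 4/25+23/100→39/100; 13/50+7/20→61/100; 39/100+61/100→1. L = 54/25 ≈ 2.1600.
L − H = 2.1600 − 2.0759 = 0.084 bits.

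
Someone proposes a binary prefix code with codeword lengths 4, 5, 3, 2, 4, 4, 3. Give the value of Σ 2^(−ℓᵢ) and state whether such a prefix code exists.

With common denominator 2^5 = 32: Σ 2^(−ℓᵢ) = 2/32 + 1/32 + 4/32 + 8/32 + 2/32 + 2/32 + 4/32 = 23/32 = 0.71875.
Kraft's inequality requires Σ ≤ 1; here Σ = 0.71875 ≤ 1, so such a prefix code exists.

0.71875; yes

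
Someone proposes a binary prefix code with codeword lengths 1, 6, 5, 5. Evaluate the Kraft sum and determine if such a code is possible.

With common denominator 2^6 = 64: Σ 2^(−ℓᵢ) = 32/64 + 1/64 + 2/64 + 2/64 = 37/64 = 0.578125.
Kraft's inequality requires Σ ≤ 1; here Σ = 0.578125 ≤ 1, so such a prefix code exists.

0.578125; yes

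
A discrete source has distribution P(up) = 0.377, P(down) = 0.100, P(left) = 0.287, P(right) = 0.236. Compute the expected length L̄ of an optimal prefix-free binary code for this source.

Repeatedly combine the two least-probable nodes; the expected code length is the sum of the merged weights.
merge 1/10 + 59/250 → 42/125
merge 287/1000 + 42/125 → 623/1000
merge 377/1000 + 623/1000 → 1
L = 42/125 + 623/1000 + 1 = 1959/1000 = 1.959 bits/symbol.

1.959 bits/symbol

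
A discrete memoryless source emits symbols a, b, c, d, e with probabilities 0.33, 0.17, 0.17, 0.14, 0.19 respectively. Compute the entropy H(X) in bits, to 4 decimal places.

H = −Σ pᵢ log₂ pᵢ.
−0.33·log₂(0.33) = 0.5278
−0.17·log₂(0.17) = 0.4346
−0.17·log₂(0.17) = 0.4346
−0.14·log₂(0.14) = 0.3971
−0.19·log₂(0.19) = 0.4552
Sum ≈ 2.2493 → 2.2493 bits.

2.2493 bits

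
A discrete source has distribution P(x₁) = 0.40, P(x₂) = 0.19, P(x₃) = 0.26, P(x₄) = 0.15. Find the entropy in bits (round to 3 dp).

H = −Σ pᵢ log₂ pᵢ.
−0.40·log₂(0.40) = 0.5288
−0.19·log₂(0.19) = 0.4552
−0.26·log₂(0.26) = 0.5053
−0.15·log₂(0.15) = 0.4105
Sum ≈ 1.8998 → 1.900 bits.

1.900 bits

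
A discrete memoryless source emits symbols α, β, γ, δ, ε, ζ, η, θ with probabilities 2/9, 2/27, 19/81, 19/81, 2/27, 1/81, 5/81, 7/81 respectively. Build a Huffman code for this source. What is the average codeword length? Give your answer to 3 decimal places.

2.691 bits/symbol

Repeatedly combine the two least-probable nodes; the expected code length is the sum of the merged weights.
merge 1/81 + 5/81 → 2/27
merge 2/27 + 2/27 → 4/27
merge 2/27 + 7/81 → 13/81
merge 4/27 + 13/81 → 25/81
merge 2/9 + 19/81 → 37/81
merge 19/81 + 25/81 → 44/81
merge 37/81 + 44/81 → 1
L = 2/27 + 4/27 + 13/81 + 25/81 + 37/81 + 44/81 + 1 = 218/81 ≈ 2.691 bits/symbol.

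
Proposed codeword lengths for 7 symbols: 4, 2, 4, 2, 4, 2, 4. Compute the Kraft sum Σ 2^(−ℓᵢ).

1

With common denominator 2^4 = 16: Σ 2^(−ℓᵢ) = 1/16 + 4/16 + 1/16 + 4/16 + 1/16 + 4/16 + 1/16 = 16/16 = 1.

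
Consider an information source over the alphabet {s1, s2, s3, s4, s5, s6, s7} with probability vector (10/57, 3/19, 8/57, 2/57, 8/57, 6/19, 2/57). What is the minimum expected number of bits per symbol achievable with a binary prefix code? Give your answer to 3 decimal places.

Repeatedly combine the two least-probable nodes; the expected code length is the sum of the merged weights.
merge 2/57 + 2/57 → 4/57
merge 4/57 + 8/57 → 4/19
merge 8/57 + 3/19 → 17/57
merge 10/57 + 4/19 → 22/57
merge 17/57 + 6/19 → 35/57
merge 22/57 + 35/57 → 1
L = 4/57 + 4/19 + 17/57 + 22/57 + 35/57 + 1 = 49/19 ≈ 2.579 bits/symbol.

2.579 bits/symbol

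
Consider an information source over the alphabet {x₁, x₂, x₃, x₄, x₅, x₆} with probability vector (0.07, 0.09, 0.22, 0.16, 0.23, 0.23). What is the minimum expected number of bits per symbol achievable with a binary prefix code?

Repeatedly combine the two least-probable nodes; the expected code length is the sum of the merged weights.
merge 7/100 + 9/100 → 4/25
merge 4/25 + 4/25 → 8/25
merge 11/50 + 23/100 → 9/20
merge 23/100 + 8/25 → 11/20
merge 9/20 + 11/20 → 1
L = 4/25 + 8/25 + 9/20 + 11/20 + 1 = 62/25 = 2.48 bits/symbol.

2.48 bits/symbol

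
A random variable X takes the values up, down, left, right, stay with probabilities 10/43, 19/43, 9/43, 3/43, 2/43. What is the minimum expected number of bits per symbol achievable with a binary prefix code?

Repeatedly combine the two least-probable nodes; the expected code length is the sum of the merged weights.
merge 2/43 + 3/43 → 5/43
merge 5/43 + 9/43 → 14/43
merge 10/43 + 14/43 → 24/43
merge 19/43 + 24/43 → 1
L = 5/43 + 14/43 + 24/43 + 1 = 2 bits/symbol.

2 bits/symbol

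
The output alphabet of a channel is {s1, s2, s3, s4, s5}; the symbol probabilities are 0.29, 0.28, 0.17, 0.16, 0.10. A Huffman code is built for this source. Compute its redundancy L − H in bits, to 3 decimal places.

Entropy H = −Σ p log₂ p ≈ 2.2219 bits.
Huffman merges: 1/10+4/25→13/50; 17/100+13/50→43/100; 7/25+29/100→57/100; 43/100+57/100→1. L = 113/50 ≈ 2.2600.
L − H = 2.2600 − 2.2219 = 0.038 bits.

0.038 bits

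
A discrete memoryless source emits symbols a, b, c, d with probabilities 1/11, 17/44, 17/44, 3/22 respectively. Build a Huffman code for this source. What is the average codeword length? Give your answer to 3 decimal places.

Repeatedly combine the two least-probable nodes; the expected code length is the sum of the merged weights.
merge 1/11 + 3/22 → 5/22
merge 5/22 + 17/44 → 27/44
merge 17/44 + 27/44 → 1
L = 5/22 + 27/44 + 1 = 81/44 ≈ 1.841 bits/symbol.

1.841 bits/symbol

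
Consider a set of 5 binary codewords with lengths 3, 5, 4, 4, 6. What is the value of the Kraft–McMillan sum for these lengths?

0.296875

With common denominator 2^6 = 64: Σ 2^(−ℓᵢ) = 8/64 + 2/64 + 4/64 + 4/64 + 1/64 = 19/64 = 0.296875.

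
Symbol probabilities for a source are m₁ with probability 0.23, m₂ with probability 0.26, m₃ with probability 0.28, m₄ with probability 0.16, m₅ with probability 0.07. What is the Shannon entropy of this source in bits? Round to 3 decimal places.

2.199 bits

H = −Σ pᵢ log₂ pᵢ.
−0.23·log₂(0.23) = 0.4877
−0.26·log₂(0.26) = 0.5053
−0.28·log₂(0.28) = 0.5142
−0.16·log₂(0.16) = 0.4230
−0.07·log₂(0.07) = 0.2686
Sum ≈ 2.1987 → 2.199 bits.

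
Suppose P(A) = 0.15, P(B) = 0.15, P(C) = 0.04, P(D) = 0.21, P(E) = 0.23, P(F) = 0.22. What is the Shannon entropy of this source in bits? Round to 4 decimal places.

2.4479 bits

H = −Σ pᵢ log₂ pᵢ.
−0.15·log₂(0.15) = 0.4105
−0.15·log₂(0.15) = 0.4105
−0.04·log₂(0.04) = 0.1858
−0.21·log₂(0.21) = 0.4728
−0.23·log₂(0.23) = 0.4877
−0.22·log₂(0.22) = 0.4806
Sum ≈ 2.4479 → 2.4479 bits.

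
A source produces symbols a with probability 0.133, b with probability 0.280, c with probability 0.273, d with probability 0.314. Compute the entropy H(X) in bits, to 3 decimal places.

1.937 bits

H = −Σ pᵢ log₂ pᵢ.
−0.133·log₂(0.133) = 0.3871
−0.280·log₂(0.280) = 0.5142
−0.273·log₂(0.273) = 0.5113
−0.314·log₂(0.314) = 0.5247
Sum ≈ 1.9374 → 1.937 bits.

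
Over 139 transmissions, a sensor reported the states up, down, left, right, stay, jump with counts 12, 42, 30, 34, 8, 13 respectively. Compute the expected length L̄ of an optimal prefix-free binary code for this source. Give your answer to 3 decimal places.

Probabilities are the counts divided by 139.
Repeatedly combine the two least-probable nodes; the expected code length is the sum of the merged weights.
merge 8/139 + 12/139 → 20/139
merge 13/139 + 20/139 → 33/139
merge 30/139 + 33/139 → 63/139
merge 34/139 + 42/139 → 76/139
merge 63/139 + 76/139 → 1
L = 20/139 + 33/139 + 63/139 + 76/139 + 1 = 331/139 ≈ 2.381 bits/symbol.

2.381 bits/symbol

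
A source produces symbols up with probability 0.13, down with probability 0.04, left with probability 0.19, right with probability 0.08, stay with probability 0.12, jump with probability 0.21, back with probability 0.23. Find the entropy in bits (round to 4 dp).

2.6427 bits

H = −Σ pᵢ log₂ pᵢ.
−0.13·log₂(0.13) = 0.3826
−0.04·log₂(0.04) = 0.1858
−0.19·log₂(0.19) = 0.4552
−0.08·log₂(0.08) = 0.2915
−0.12·log₂(0.12) = 0.3671
−0.21·log₂(0.21) = 0.4728
−0.23·log₂(0.23) = 0.4877
Sum ≈ 2.6427 → 2.6427 bits.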